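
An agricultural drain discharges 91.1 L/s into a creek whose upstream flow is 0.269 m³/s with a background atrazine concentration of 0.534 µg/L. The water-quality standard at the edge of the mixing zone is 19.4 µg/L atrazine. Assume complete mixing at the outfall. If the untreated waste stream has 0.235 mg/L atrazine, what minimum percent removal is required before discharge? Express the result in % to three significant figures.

68.0 %

91.1 L/s = 0.0911 m³/s.
0.534 µg/L = 0.000534 mg/L.
19.4 µg/L = 0.0194 mg/L.
Mass balance: 0.0194·0.3601 = 0.0911·Cₑ + 0.269·0.000534.
Cₑ = (0.006986 − 0.0001436) / 0.0911 = 0.07511 mg/L.
Required removal = 1 − 0.07511/0.235 = 68.04 %.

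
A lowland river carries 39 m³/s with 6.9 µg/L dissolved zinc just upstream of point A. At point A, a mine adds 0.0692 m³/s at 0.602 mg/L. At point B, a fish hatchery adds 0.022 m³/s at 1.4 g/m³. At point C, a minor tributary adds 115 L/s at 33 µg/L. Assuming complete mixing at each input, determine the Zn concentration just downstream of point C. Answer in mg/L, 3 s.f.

0.00881 mg/L

6.9 µg/L = 0.0069 mg/L.
After input A: C = (39·0.0069 + 0.0692·0.602) / 39.07 = 0.007954 mg/L.
After input B: C = (39.07·0.007954 + 0.022·1.4) / 39.09 = 0.008737 mg/L.
115 L/s = 0.115 m³/s.
33 µg/L = 0.033 mg/L.
After input C: C = (39.09·0.008737 + 0.115·0.033) / 39.21 = 0.008809 mg/L.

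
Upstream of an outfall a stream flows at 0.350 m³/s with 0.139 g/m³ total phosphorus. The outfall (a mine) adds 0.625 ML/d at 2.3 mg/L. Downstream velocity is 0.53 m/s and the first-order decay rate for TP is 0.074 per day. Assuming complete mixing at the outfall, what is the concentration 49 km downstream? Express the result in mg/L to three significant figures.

0.169 mg/L

0.625 ML/d = 0.007234 m³/s.
After complete mixing, C₀ = (0.007234·2.3 + 0.35·0.139) / 0.3572 = 0.1828 mg/L.
Travel time t = 4.9e+04 m / 0.53 m/s = 9.245e+04 s = 1.07 d.
C = 0.1828·exp(−0.074·1.07) = 0.1828·0.9239 = 0.1688 mg/L.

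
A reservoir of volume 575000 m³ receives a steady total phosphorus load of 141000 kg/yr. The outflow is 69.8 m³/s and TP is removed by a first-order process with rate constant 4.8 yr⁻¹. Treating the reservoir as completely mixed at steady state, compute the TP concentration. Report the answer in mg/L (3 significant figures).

Outflow Q = 69.8 m³/s × 3.156e+07 s/yr = 2.203e+09 m³/yr.
Steady-state CSTR mass balance: W = Q·C + k·V·C, so C = W/(Q + kV).
Q + kV = 2.203e+09 + 4.8·575000 = 2.205e+09 m³/yr.
C = 141000/2.205e+09 = 6.393e-05 kg/m³ = 0.06393 mg/L.

0.0639 mg/L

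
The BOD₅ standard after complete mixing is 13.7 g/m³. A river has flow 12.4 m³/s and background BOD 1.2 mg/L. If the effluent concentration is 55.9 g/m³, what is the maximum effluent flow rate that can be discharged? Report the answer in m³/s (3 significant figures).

3.67 m³/s

Mass balance at complete mixing: C_std·(Q_w + Q_r) = Q_w·C_e + Q_r·C_b.
Rearranging, Q_w = Q_r·(C_std − C_b)/(C_e − C_std) = 12.4·(13.7 − 1.2) / (55.9 − 13.7) = 3.673 m³/s.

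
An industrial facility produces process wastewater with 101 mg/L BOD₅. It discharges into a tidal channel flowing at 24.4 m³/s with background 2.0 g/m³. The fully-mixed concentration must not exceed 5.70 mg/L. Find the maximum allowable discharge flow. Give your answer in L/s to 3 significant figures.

Mass balance at complete mixing: C_std·(Q_w + Q_r) = Q_w·C_e + Q_r·C_b.
Rearranging, Q_w = Q_r·(C_std − C_b)/(C_e − C_std) = 24.4·(5.7 − 2) / (101 − 5.7) = 0.9473 m³/s.
= 947.3 L/s.

947 L/s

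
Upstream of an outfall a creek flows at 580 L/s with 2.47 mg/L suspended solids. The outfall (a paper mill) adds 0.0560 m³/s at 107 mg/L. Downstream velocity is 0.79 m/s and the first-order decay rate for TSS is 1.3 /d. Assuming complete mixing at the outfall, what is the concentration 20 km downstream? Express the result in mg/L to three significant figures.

580 L/s = 0.58 m³/s.
After complete mixing, C₀ = (0.056·107 + 0.58·2.47) / 0.636 = 11.67 mg/L.
Travel time t = 2e+04 m / 0.79 m/s = 2.532e+04 s = 0.293 d.
C = 11.67·exp(−1.3·0.293) = 11.67·0.6832 = 7.976 mg/L.

7.98 mg/L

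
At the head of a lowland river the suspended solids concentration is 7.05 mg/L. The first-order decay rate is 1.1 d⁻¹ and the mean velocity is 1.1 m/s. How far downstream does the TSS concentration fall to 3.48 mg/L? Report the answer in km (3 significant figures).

From C = C₀·e^(−kt), t = ln(C₀/C)/k = ln(7.05/3.48)/1.1 = 0.706/1.1 = 0.6418 d.
Distance = v·t = 1.1 m/s × 5.545e+04 s = 6.1e+04 m = 61 km.

61.0 km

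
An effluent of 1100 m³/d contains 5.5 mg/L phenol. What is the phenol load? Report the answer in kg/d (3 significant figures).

6.05 kg/d

1100 m³/d = 0.01273 m³/s.
Mass flux = Q·C = 0.01273 m³/s × 5.5 g/m³ = 0.07002 g/s.
= 0.07002 g/s × 86.4 = 6.05 kg/d.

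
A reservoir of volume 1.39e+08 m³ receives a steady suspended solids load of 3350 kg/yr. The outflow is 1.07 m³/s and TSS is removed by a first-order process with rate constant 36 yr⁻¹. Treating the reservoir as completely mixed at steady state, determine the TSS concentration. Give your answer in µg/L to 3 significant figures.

0.665 µg/L

Outflow Q = 1.07 m³/s × 3.156e+07 s/yr = 3.377e+07 m³/yr.
Steady-state CSTR mass balance: W = Q·C + k·V·C, so C = W/(Q + kV).
Q + kV = 3.377e+07 + 36·1.39e+08 = 5.038e+09 m³/yr.
C = 3350/5.038e+09 = 6.65e-07 kg/m³ = 0.000665 mg/L = 0.665 µg/L.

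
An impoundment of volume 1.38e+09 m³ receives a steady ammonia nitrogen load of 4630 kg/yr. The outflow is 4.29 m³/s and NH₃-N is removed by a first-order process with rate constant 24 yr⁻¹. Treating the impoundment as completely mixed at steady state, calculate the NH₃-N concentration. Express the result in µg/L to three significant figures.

0.139 µg/L

Outflow Q = 4.29 m³/s × 3.156e+07 s/yr = 1.354e+08 m³/yr.
Steady-state CSTR mass balance: W = Q·C + k·V·C, so C = W/(Q + kV).
Q + kV = 1.354e+08 + 24·1.38e+09 = 3.326e+10 m³/yr.
C = 4630/3.326e+10 = 1.392e-07 kg/m³ = 0.0001392 mg/L = 0.1392 µg/L.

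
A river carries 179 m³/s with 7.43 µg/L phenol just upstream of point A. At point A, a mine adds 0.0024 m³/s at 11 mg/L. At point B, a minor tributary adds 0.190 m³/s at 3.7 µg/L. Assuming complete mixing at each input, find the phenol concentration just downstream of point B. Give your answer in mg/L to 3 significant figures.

7.43 µg/L = 0.00743 mg/L.
After input A: C = (179·0.00743 + 0.0024·11) / 179 = 0.007577 mg/L.
3.7 µg/L = 0.0037 mg/L.
After input B: C = (179·0.007577 + 0.19·0.0037) / 179.2 = 0.007573 mg/L.

0.00757 mg/L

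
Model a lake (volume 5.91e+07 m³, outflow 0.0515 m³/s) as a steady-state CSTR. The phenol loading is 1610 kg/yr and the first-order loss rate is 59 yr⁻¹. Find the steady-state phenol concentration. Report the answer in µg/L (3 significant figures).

0.462 µg/L

Outflow Q = 0.0515 m³/s × 3.156e+07 s/yr = 1.625e+06 m³/yr.
Steady-state CSTR mass balance: W = Q·C + k·V·C, so C = W/(Q + kV).
Q + kV = 1.625e+06 + 59·5.91e+07 = 3.489e+09 m³/yr.
C = 1610/3.489e+09 = 4.615e-07 kg/m³ = 0.0004615 mg/L = 0.4615 µg/L.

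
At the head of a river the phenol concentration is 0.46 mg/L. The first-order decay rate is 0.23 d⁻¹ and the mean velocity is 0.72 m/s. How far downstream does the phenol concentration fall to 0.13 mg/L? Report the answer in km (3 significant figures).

From C = C₀·e^(−kt), t = ln(C₀/C)/k = ln(0.46/0.13)/0.23 = 1.264/0.23 = 5.494 d.
Distance = v·t = 0.72 m/s × 4.747e+05 s = 3.418e+05 m = 341.8 km.

342 km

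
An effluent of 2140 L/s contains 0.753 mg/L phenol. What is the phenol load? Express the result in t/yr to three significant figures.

50.9 t/yr

2140 L/s = 2.14 m³/s.
Mass flux = Q·C = 2.14 m³/s × 0.753 g/m³ = 1.611 g/s.
= 1.611 g/s × 31.56 = 50.85 t/yr.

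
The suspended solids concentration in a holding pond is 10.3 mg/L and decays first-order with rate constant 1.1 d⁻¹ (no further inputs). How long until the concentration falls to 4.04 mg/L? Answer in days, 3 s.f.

t = ln(C₀/C)/k = ln(10.3/4.04)/1.1 = 0.9359/1.1 = 0.8508 d.

0.851 d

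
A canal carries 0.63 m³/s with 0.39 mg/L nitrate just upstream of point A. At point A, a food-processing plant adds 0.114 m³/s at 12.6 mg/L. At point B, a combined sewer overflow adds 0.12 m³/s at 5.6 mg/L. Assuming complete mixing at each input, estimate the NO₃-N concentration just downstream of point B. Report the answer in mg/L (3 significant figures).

After input A: C = (0.63·0.39 + 0.114·12.6) / 0.744 = 2.261 mg/L.
After input B: C = (0.744·2.261 + 0.12·5.6) / 0.864 = 2.725 mg/L.

2.72 mg/L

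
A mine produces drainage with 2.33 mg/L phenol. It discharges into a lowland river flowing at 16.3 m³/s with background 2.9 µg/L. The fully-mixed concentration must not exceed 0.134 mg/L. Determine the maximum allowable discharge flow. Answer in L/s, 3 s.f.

973 L/s

2.9 µg/L = 0.0029 mg/L.
Mass balance at complete mixing: C_std·(Q_w + Q_r) = Q_w·C_e + Q_r·C_b.
Rearranging, Q_w = Q_r·(C_std − C_b)/(C_e − C_std) = 16.3·(0.134 − 0.0029) / (2.33 − 0.134) = 0.9731 m³/s.
= 973.1 L/s.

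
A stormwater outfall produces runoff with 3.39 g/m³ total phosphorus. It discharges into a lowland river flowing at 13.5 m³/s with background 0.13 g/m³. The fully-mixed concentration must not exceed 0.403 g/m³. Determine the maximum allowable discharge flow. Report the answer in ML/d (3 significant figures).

Mass balance at complete mixing: C_std·(Q_w + Q_r) = Q_w·C_e + Q_r·C_b.
Rearranging, Q_w = Q_r·(C_std − C_b)/(C_e − C_std) = 13.5·(0.403 − 0.13) / (3.39 − 0.403) = 1.234 m³/s.
= 106.6 ML/d.

107 ML/d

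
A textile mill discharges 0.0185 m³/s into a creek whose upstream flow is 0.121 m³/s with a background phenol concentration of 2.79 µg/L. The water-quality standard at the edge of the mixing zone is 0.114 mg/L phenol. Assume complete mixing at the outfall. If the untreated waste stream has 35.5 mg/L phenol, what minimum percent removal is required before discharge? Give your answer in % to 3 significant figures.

2.79 µg/L = 0.00279 mg/L.
Mass balance: 0.114·0.1395 = 0.0185·Cₑ + 0.121·0.00279.
Cₑ = (0.0159 − 0.0003376) / 0.0185 = 0.8414 mg/L.
Required removal = 1 − 0.8414/35.5 = 97.63 %.

97.6 %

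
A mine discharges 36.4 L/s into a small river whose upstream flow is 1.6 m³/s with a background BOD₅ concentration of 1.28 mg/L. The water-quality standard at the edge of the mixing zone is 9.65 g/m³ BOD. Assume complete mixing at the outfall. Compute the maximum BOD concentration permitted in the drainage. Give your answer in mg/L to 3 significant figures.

378 mg/L

36.4 L/s = 0.0364 m³/s.
Mass balance: 9.65·1.636 = 0.0364·Cₑ + 1.6·1.28.
Cₑ = (15.79 − 2.048) / 0.0364 = 377.6 mg/L.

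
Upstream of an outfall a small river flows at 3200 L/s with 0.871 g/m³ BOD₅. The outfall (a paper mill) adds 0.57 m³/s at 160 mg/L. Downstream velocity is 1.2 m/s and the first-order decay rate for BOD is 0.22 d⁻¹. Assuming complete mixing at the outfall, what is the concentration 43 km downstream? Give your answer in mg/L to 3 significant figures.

22.8 mg/L

3200 L/s = 3.2 m³/s.
After complete mixing, C₀ = (0.57·160 + 3.2·0.871) / 3.77 = 24.93 mg/L.
Travel time t = 4.3e+04 m / 1.2 m/s = 3.583e+04 s = 0.4147 d.
C = 24.93·exp(−0.22·0.4147) = 24.93·0.9128 = 22.76 mg/L.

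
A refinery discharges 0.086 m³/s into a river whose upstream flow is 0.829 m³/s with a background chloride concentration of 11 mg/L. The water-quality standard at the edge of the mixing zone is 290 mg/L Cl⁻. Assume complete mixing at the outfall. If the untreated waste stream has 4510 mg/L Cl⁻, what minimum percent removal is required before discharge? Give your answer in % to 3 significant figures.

33.9 %

Mass balance: 290·0.915 = 0.086·Cₑ + 0.829·11.
Cₑ = (265.3 − 9.119) / 0.086 = 2979 mg/L.
Required removal = 1 − 2979/4510 = 33.94 %.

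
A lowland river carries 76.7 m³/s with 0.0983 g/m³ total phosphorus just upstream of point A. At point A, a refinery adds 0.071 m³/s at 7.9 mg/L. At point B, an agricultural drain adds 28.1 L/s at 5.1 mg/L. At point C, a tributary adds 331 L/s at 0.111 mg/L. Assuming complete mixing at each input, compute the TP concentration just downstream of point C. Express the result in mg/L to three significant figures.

0.107 mg/L

After input A: C = (76.7·0.0983 + 0.071·7.9) / 76.77 = 0.1055 mg/L.
28.1 L/s = 0.0281 m³/s.
After input B: C = (76.77·0.1055 + 0.0281·5.1) / 76.8 = 0.1073 mg/L.
331 L/s = 0.331 m³/s.
After input C: C = (76.8·0.1073 + 0.331·0.111) / 77.13 = 0.1074 mg/L.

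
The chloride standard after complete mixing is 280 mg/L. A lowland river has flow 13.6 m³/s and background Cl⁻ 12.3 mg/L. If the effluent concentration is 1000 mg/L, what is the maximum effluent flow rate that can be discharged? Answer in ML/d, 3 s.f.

Mass balance at complete mixing: C_std·(Q_w + Q_r) = Q_w·C_e + Q_r·C_b.
Rearranging, Q_w = Q_r·(C_std − C_b)/(C_e − C_std) = 13.6·(280 − 12.3) / (1000 − 280) = 5.057 m³/s.
= 436.9 ML/d.

437 ML/d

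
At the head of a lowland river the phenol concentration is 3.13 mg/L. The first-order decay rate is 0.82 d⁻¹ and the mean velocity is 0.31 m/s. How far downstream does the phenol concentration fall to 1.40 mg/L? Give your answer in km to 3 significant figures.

From C = C₀·e^(−kt), t = ln(C₀/C)/k = ln(3.13/1.40)/0.82 = 0.8046/0.82 = 0.9812 d.
Distance = v·t = 0.31 m/s × 8.477e+04 s = 2.628e+04 m = 26.28 km.

26.3 km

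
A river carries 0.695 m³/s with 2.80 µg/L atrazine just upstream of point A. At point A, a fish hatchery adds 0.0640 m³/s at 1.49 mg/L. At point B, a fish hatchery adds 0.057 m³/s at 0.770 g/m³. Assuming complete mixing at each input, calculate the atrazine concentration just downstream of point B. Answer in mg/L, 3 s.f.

0.173 mg/L

2.80 µg/L = 0.0028 mg/L.
After input A: C = (0.695·0.0028 + 0.064·1.49) / 0.759 = 0.1282 mg/L.
After input B: C = (0.759·0.1282 + 0.057·0.77) / 0.816 = 0.173 mg/L.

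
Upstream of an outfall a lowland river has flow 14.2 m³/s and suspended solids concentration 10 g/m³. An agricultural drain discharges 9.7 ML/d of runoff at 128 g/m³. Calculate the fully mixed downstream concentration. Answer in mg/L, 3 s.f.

10.9 mg/L

9.7 ML/d = 0.1123 m³/s.
Conservation of mass across the mixing zone: C = (0.1123·128 + 14.2·10) / (0.1123 + 14.2) = 156.4/14.31 = 10.93 mg/L.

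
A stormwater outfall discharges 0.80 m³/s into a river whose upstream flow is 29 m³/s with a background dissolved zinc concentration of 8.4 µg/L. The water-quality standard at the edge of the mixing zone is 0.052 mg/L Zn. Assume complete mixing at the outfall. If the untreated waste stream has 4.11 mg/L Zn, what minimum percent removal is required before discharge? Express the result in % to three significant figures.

60.3 %

8.4 µg/L = 0.0084 mg/L.
Mass balance: 0.052·29.8 = 0.8·Cₑ + 29·0.0084.
Cₑ = (1.55 − 0.2436) / 0.8 = 1.632 mg/L.
Required removal = 1 − 1.632/4.11 = 60.28 %.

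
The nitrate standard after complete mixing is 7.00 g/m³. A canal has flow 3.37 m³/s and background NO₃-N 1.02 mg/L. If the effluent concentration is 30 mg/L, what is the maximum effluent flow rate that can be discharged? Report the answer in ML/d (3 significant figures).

75.7 ML/d

Mass balance at complete mixing: C_std·(Q_w + Q_r) = Q_w·C_e + Q_r·C_b.
Rearranging, Q_w = Q_r·(C_std − C_b)/(C_e − C_std) = 3.37·(7 − 1.02) / (30 − 7) = 0.8762 m³/s.
= 75.7 ML/d.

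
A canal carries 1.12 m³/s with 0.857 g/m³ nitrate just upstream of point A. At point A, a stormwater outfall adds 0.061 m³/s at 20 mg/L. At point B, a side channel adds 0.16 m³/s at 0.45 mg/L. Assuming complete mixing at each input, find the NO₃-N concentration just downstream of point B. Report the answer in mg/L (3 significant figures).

After input A: C = (1.12·0.857 + 0.061·20) / 1.181 = 1.846 mg/L.
After input B: C = (1.181·1.846 + 0.16·0.45) / 1.341 = 1.679 mg/L.

1.68 mg/L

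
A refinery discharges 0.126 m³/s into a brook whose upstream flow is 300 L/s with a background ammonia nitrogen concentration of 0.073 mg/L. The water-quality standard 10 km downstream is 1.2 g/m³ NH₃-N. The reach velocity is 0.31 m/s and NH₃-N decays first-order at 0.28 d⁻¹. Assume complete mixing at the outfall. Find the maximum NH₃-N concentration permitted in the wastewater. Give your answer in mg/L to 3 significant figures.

300 L/s = 0.3 m³/s.
Travel time to the compliance point: t = 1e+04/0.31 = 3.226e+04 s = 0.3734 d; decay factor exp(−0.28·0.3734) = 0.9007.
So the concentration just after mixing may be at most 1.2/0.9007 = 1.332 mg/L.
Mass balance: 1.332·0.426 = 0.126·Cₑ + 0.3·0.073.
Cₑ = (0.5675 − 0.0219) / 0.126 = 4.33 mg/L.

4.33 mg/L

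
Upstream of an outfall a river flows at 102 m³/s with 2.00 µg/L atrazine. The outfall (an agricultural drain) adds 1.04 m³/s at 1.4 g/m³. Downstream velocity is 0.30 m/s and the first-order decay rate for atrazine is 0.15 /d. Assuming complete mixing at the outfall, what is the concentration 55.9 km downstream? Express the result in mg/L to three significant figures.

2.00 µg/L = 0.002 mg/L.
After complete mixing, C₀ = (1.04·1.4 + 102·0.002) / 103 = 0.01611 mg/L.
Travel time t = 5.59e+04 m / 0.30 m/s = 1.863e+05 s = 2.157 d.
C = 0.01611·exp(−0.15·2.157) = 0.01611·0.7236 = 0.01166 mg/L.

0.0117 mg/L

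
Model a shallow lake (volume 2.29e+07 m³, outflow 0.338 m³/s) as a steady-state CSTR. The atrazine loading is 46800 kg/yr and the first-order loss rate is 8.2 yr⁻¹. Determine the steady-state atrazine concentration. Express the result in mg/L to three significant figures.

0.236 mg/L

Outflow Q = 0.338 m³/s × 3.156e+07 s/yr = 1.067e+07 m³/yr.
Steady-state CSTR mass balance: W = Q·C + k·V·C, so C = W/(Q + kV).
Q + kV = 1.067e+07 + 8.2·2.29e+07 = 1.984e+08 m³/yr.
C = 46800/1.984e+08 = 0.0002358 kg/m³ = 0.2358 mg/L.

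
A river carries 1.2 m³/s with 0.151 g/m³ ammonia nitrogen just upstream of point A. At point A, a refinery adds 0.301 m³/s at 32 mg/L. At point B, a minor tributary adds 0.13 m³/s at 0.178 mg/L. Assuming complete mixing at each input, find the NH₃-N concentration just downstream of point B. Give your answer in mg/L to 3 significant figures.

After input A: C = (1.2·0.151 + 0.301·32) / 1.501 = 6.538 mg/L.
After input B: C = (1.501·6.538 + 0.13·0.178) / 1.631 = 6.031 mg/L.

6.03 mg/L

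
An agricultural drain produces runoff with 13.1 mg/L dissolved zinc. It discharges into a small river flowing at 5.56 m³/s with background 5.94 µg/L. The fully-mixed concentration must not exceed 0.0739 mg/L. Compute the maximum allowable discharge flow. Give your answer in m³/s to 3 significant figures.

5.94 µg/L = 0.00594 mg/L.
Mass balance at complete mixing: C_std·(Q_w + Q_r) = Q_w·C_e + Q_r·C_b.
Rearranging, Q_w = Q_r·(C_std − C_b)/(C_e − C_std) = 5.56·(0.0739 − 0.00594) / (13.1 − 0.0739) = 0.02901 m³/s.

0.0290 m³/s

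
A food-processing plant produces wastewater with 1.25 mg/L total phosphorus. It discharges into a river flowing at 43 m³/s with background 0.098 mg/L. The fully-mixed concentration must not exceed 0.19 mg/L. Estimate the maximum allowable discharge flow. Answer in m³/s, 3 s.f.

3.73 m³/s

Mass balance at complete mixing: C_std·(Q_w + Q_r) = Q_w·C_e + Q_r·C_b.
Rearranging, Q_w = Q_r·(C_std − C_b)/(C_e − C_std) = 43·(0.19 − 0.098) / (1.25 − 0.19) = 3.732 m³/s.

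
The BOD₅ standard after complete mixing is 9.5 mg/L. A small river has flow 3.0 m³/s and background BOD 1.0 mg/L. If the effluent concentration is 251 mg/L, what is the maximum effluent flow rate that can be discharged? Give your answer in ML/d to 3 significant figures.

Mass balance at complete mixing: C_std·(Q_w + Q_r) = Q_w·C_e + Q_r·C_b.
Rearranging, Q_w = Q_r·(C_std − C_b)/(C_e − C_std) = 3.0·(9.5 − 1) / (251 − 9.5) = 0.1056 m³/s.
= 9.123 ML/d.

9.12 ML/d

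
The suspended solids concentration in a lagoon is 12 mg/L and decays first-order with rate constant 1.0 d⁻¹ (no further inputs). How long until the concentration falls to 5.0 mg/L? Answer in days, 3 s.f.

t = ln(C₀/C)/k = ln(12/5.0)/1.0 = 0.8755/1.0 = 0.8755 d.

0.875 d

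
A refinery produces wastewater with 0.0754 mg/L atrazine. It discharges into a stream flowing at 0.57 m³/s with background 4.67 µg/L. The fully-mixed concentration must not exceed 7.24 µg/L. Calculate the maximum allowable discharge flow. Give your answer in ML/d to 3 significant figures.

1.86 ML/d

4.67 µg/L = 0.00467 mg/L.
7.24 µg/L = 0.00724 mg/L.
Mass balance at complete mixing: C_std·(Q_w + Q_r) = Q_w·C_e + Q_r·C_b.
Rearranging, Q_w = Q_r·(C_std − C_b)/(C_e − C_std) = 0.57·(0.00724 − 0.00467) / (0.0754 − 0.00724) = 0.02149 m³/s.
= 1.857 ML/d.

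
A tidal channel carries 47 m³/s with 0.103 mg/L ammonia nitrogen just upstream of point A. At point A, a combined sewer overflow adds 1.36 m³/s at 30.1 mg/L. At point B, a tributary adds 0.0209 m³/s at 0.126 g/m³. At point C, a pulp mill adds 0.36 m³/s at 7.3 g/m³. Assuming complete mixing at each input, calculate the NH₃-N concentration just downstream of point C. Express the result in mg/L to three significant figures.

After input A: C = (47·0.103 + 1.36·30.1) / 48.36 = 0.9466 mg/L.
After input B: C = (48.36·0.9466 + 0.0209·0.126) / 48.38 = 0.9462 mg/L.
After input C: C = (48.38·0.9462 + 0.36·7.3) / 48.74 = 0.9932 mg/L.

0.993 mg/L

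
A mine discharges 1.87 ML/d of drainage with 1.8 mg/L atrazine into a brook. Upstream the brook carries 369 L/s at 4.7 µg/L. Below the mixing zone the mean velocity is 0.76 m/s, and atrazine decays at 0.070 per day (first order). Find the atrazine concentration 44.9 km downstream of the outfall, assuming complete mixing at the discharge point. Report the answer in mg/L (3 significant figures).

1.87 ML/d = 0.02164 m³/s.
369 L/s = 0.369 m³/s.
4.7 µg/L = 0.0047 mg/L.
After complete mixing, C₀ = (0.02164·1.8 + 0.369·0.0047) / 0.3906 = 0.1042 mg/L.
Travel time t = 4.49e+04 m / 0.76 m/s = 5.908e+04 s = 0.6838 d.
C = 0.1042·exp(−0.070·0.6838) = 0.1042·0.9533 = 0.0993 mg/L.

0.0993 mg/L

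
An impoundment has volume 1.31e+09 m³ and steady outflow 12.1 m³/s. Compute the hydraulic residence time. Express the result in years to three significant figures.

3.43 yr

Q = 12.1 m³/s × 3.156e+07 s/yr = 3.818e+08 m³/yr.
Hydraulic residence time τ = V/Q = 1.31e+09/3.818e+08 = 3.431 yr.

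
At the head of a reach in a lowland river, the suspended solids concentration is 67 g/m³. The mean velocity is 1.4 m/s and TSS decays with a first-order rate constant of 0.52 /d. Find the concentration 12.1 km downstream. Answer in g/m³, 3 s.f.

Travel time t = 12.1 km / 1.4 m/s = 1.21e+04/1.4 = 8643 s = 0.1 d.
First-order decay: C = 67·exp(−0.52·0.1) = 67·0.9493 = 63.6 g/m³.

63.6 g/m³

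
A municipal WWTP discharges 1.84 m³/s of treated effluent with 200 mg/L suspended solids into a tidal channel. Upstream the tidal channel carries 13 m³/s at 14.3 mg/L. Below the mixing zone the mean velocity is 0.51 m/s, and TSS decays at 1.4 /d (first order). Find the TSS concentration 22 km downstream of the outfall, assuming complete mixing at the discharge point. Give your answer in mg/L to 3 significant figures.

After complete mixing, C₀ = (1.84·200 + 13·14.3) / 14.84 = 37.32 mg/L.
Travel time t = 2.2e+04 m / 0.51 m/s = 4.314e+04 s = 0.4993 d.
C = 37.32·exp(−1.4·0.4993) = 37.32·0.4971 = 18.55 mg/L.

18.6 mg/L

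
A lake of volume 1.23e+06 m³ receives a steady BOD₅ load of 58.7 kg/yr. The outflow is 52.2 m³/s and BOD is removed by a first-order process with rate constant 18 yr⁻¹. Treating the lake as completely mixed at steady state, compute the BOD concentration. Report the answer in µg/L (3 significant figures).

0.0352 µg/L

Outflow Q = 52.2 m³/s × 3.156e+07 s/yr = 1.647e+09 m³/yr.
Steady-state CSTR mass balance: W = Q·C + k·V·C, so C = W/(Q + kV).
Q + kV = 1.647e+09 + 18·1.23e+06 = 1.669e+09 m³/yr.
C = 58.7/1.669e+09 = 3.516e-08 kg/m³ = 3.516e-05 mg/L = 0.03516 µg/L.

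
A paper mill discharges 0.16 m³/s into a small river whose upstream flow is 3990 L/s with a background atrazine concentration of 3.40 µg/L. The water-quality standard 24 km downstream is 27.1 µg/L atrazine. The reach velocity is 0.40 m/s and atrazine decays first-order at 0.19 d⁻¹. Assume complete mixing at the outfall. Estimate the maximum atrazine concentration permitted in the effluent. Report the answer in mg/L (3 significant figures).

3990 L/s = 3.99 m³/s.
3.40 µg/L = 0.0034 mg/L.
27.1 µg/L = 0.0271 mg/L.
Travel time to the compliance point: t = 2.4e+04/0.40 = 6e+04 s = 0.6944 d; decay factor exp(−0.19·0.6944) = 0.8764.
So the concentration just after mixing may be at most 0.0271/0.8764 = 0.03092 mg/L.
Mass balance: 0.03092·4.15 = 0.16·Cₑ + 3.99·0.0034.
Cₑ = (0.1283 − 0.01357) / 0.16 = 0.7173 mg/L.

0.717 mg/L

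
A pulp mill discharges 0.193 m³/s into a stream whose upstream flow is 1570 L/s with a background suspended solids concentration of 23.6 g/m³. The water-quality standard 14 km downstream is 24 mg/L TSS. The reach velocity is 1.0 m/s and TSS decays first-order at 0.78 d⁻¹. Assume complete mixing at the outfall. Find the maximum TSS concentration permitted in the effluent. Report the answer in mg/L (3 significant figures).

1570 L/s = 1.57 m³/s.
Travel time to the compliance point: t = 1.4e+04/1.0 = 1.4e+04 s = 0.162 d; decay factor exp(−0.78·0.162) = 0.8813.
So the concentration just after mixing may be at most 24/0.8813 = 27.23 mg/L.
Mass balance: 27.23·1.763 = 0.193·Cₑ + 1.57·23.6.
Cₑ = (48.01 − 37.05) / 0.193 = 56.79 mg/L.

56.8 mg/L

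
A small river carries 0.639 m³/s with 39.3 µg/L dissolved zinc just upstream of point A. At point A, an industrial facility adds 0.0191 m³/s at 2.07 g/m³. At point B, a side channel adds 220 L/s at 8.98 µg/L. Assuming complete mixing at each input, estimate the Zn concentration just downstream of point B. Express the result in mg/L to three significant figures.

0.0759 mg/L

39.3 µg/L = 0.0393 mg/L.
After input A: C = (0.639·0.0393 + 0.0191·2.07) / 0.6581 = 0.09824 mg/L.
220 L/s = 0.22 m³/s.
8.98 µg/L = 0.00898 mg/L.
After input B: C = (0.6581·0.09824 + 0.22·0.00898) / 0.8781 = 0.07587 mg/L.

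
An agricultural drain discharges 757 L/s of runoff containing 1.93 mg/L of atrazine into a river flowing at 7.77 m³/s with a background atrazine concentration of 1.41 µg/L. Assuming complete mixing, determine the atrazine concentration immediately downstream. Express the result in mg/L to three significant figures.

0.173 mg/L

757 L/s = 0.757 m³/s.
1.41 µg/L = 0.00141 mg/L.
Flow-weighted mixing gives C = (0.757·1.93 + 7.77·0.00141) / (0.757 + 7.77) = 1.472/8.527 = 0.1726 mg/L.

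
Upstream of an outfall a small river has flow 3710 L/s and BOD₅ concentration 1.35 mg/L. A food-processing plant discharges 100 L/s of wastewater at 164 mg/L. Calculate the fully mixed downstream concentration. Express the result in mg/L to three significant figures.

100 L/s = 0.1 m³/s.
3710 L/s = 3.71 m³/s.
Flow-weighted mixing gives C = (0.1·164 + 3.71·1.35) / (0.1 + 3.71) = 21.41/3.81 = 5.619 mg/L.

5.62 mg/L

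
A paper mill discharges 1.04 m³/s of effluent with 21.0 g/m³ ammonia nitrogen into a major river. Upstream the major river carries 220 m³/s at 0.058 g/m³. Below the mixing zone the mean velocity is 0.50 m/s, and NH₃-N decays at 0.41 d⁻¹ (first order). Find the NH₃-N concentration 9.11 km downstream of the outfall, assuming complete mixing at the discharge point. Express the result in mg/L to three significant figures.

0.144 mg/L

After complete mixing, C₀ = (1.04·21 + 220·0.058) / 221 = 0.1565 mg/L.
Travel time t = 9110 m / 0.50 m/s = 1.822e+04 s = 0.2109 d.
C = 0.1565·exp(−0.41·0.2109) = 0.1565·0.9172 = 0.1436 mg/L.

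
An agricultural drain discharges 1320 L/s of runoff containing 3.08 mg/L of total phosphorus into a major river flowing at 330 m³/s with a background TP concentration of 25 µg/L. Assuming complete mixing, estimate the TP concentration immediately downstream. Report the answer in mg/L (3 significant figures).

0.0372 mg/L

1320 L/s = 1.32 m³/s.
25 µg/L = 0.025 mg/L.
By mass balance at complete mixing, C = (1.32·3.08 + 330·0.025) / (1.32 + 330) = 12.32/331.3 = 0.03717 mg/L.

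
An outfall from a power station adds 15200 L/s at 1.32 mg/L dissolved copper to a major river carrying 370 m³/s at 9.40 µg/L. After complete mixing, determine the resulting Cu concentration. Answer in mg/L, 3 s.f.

15200 L/s = 15.2 m³/s.
9.40 µg/L = 0.0094 mg/L.
By mass balance at complete mixing, C = (15.2·1.32 + 370·0.0094) / (15.2 + 370) = 23.54/385.2 = 0.06112 mg/L.

0.0611 mg/L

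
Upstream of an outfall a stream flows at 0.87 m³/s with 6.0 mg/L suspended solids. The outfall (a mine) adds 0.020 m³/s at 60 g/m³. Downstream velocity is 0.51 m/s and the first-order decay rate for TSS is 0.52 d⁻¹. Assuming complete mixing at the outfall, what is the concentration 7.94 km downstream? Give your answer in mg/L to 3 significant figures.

6.57 mg/L

After complete mixing, C₀ = (0.02·60 + 0.87·6) / 0.89 = 7.213 mg/L.
Travel time t = 7940 m / 0.51 m/s = 1.557e+04 s = 0.1802 d.
C = 7.213·exp(−0.52·0.1802) = 7.213·0.9106 = 6.568 mg/L.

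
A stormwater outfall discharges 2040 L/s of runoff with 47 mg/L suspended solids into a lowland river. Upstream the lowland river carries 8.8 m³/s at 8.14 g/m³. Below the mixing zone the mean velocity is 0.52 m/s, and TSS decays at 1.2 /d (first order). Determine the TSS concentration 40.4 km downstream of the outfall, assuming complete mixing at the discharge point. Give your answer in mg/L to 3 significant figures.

2040 L/s = 2.04 m³/s.
After complete mixing, C₀ = (2.04·47 + 8.8·8.14) / 10.84 = 15.45 mg/L.
Travel time t = 4.04e+04 m / 0.52 m/s = 7.769e+04 s = 0.8992 d.
C = 15.45·exp(−1.2·0.8992) = 15.45·0.3399 = 5.253 mg/L.

5.25 mg/L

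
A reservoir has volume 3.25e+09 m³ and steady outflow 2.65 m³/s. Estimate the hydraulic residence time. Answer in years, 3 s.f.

Q = 2.65 m³/s × 3.156e+07 s/yr = 8.363e+07 m³/yr.
Hydraulic residence time τ = V/Q = 3.25e+09/8.363e+07 = 38.86 yr.

38.9 yr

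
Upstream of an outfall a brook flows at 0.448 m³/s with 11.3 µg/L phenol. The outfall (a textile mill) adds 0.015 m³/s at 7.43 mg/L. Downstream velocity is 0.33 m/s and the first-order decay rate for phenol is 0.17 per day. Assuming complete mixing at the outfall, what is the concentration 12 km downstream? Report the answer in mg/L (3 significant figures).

0.234 mg/L

11.3 µg/L = 0.0113 mg/L.
After complete mixing, C₀ = (0.015·7.43 + 0.448·0.0113) / 0.463 = 0.2516 mg/L.
Travel time t = 1.2e+04 m / 0.33 m/s = 3.636e+04 s = 0.4209 d.
C = 0.2516·exp(−0.17·0.4209) = 0.2516·0.931 = 0.2343 mg/L.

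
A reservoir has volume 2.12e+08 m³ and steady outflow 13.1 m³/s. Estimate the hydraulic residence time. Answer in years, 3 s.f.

Q = 13.1 m³/s × 3.156e+07 s/yr = 4.134e+08 m³/yr.
Hydraulic residence time τ = V/Q = 2.12e+08/4.134e+08 = 0.5128 yr.

0.513 yr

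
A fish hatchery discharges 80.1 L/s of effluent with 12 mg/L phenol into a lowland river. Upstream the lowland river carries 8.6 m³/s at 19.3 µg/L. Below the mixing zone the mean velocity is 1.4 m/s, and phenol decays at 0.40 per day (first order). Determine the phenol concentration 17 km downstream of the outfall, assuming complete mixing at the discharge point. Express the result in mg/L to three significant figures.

80.1 L/s = 0.0801 m³/s.
19.3 µg/L = 0.0193 mg/L.
After complete mixing, C₀ = (0.0801·12 + 8.6·0.0193) / 8.68 = 0.1299 mg/L.
Travel time t = 1.7e+04 m / 1.4 m/s = 1.214e+04 s = 0.1405 d.
C = 0.1299·exp(−0.40·0.1405) = 0.1299·0.9453 = 0.1228 mg/L.

0.123 mg/L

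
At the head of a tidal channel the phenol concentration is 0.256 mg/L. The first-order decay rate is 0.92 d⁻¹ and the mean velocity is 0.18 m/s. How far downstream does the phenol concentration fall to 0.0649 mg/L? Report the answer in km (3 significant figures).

From C = C₀·e^(−kt), t = ln(C₀/C)/k = ln(0.256/0.0649)/0.92 = 1.372/0.92 = 1.492 d.
Distance = v·t = 0.18 m/s × 1.289e+05 s = 2.32e+04 m = 23.2 km.

23.2 km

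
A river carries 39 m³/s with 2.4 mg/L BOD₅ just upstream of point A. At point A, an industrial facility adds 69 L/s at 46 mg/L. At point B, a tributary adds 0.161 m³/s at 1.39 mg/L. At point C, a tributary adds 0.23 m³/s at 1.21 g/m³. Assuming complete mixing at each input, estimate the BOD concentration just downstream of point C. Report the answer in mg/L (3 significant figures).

2.47 mg/L

69 L/s = 0.069 m³/s.
After input A: C = (39·2.4 + 0.069·46) / 39.07 = 2.477 mg/L.
After input B: C = (39.07·2.477 + 0.161·1.39) / 39.23 = 2.473 mg/L.
After input C: C = (39.23·2.473 + 0.23·1.21) / 39.46 = 2.465 mg/L.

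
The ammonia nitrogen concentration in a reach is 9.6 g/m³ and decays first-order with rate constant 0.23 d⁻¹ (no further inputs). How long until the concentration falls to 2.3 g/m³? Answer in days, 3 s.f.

t = ln(C₀/C)/k = ln(9.6/2.3)/0.23 = 1.429/0.23 = 6.212 d.

6.21 d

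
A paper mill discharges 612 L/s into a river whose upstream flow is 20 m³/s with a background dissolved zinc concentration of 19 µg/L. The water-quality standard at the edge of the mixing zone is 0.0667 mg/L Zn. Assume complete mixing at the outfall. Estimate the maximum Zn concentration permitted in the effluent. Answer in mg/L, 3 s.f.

1.63 mg/L

612 L/s = 0.612 m³/s.
19 µg/L = 0.019 mg/L.
Mass balance: 0.0667·20.61 = 0.612·Cₑ + 20·0.019.
Cₑ = (1.375 − 0.38) / 0.612 = 1.626 mg/L.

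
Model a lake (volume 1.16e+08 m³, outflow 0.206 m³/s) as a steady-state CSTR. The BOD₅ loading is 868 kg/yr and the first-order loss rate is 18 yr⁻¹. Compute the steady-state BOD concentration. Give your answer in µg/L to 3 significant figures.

0.414 µg/L

Outflow Q = 0.206 m³/s × 3.156e+07 s/yr = 6.501e+06 m³/yr.
Steady-state CSTR mass balance: W = Q·C + k·V·C, so C = W/(Q + kV).
Q + kV = 6.501e+06 + 18·1.16e+08 = 2.095e+09 m³/yr.
C = 868/2.095e+09 = 4.144e-07 kg/m³ = 0.0004144 mg/L = 0.4144 µg/L.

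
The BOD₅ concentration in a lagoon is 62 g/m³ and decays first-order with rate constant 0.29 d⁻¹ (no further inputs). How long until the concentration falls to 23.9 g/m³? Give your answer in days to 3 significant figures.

t = ln(C₀/C)/k = ln(62/23.9)/0.29 = 0.9533/0.29 = 3.287 d.

3.29 d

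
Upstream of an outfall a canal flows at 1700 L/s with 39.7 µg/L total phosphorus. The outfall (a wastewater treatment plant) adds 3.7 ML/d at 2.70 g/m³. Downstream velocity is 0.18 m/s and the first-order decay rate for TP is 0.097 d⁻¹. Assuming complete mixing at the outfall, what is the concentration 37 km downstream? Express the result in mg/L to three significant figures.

0.0834 mg/L

3.7 ML/d = 0.04282 m³/s.
1700 L/s = 1.7 m³/s.
39.7 µg/L = 0.0397 mg/L.
After complete mixing, C₀ = (0.04282·2.7 + 1.7·0.0397) / 1.743 = 0.1051 mg/L.
Travel time t = 3.7e+04 m / 0.18 m/s = 2.056e+05 s = 2.379 d.
C = 0.1051·exp(−0.097·2.379) = 0.1051·0.7939 = 0.08342 mg/L.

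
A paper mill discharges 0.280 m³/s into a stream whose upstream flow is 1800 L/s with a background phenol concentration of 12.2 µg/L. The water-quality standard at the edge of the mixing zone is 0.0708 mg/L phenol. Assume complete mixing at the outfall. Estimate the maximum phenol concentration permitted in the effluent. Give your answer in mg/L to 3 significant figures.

1800 L/s = 1.8 m³/s.
12.2 µg/L = 0.0122 mg/L.
Mass balance: 0.0708·2.08 = 0.28·Cₑ + 1.8·0.0122.
Cₑ = (0.1473 − 0.02196) / 0.28 = 0.4475 mg/L.

0.448 mg/L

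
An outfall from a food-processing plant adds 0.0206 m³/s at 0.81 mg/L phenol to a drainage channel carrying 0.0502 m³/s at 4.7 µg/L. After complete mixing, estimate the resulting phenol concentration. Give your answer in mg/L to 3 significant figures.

4.7 µg/L = 0.0047 mg/L.
Flow-weighted mixing gives C = (0.0206·0.81 + 0.0502·0.0047) / (0.0206 + 0.0502) = 0.01692/0.0708 = 0.239 mg/L.

0.239 mg/L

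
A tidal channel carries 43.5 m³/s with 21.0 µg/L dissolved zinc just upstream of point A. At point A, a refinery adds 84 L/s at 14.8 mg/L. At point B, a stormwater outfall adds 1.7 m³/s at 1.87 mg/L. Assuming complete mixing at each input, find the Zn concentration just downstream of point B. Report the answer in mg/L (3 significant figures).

0.118 mg/L

21.0 µg/L = 0.021 mg/L.
84 L/s = 0.084 m³/s.
After input A: C = (43.5·0.021 + 0.084·14.8) / 43.58 = 0.04948 mg/L.
After input B: C = (43.58·0.04948 + 1.7·1.87) / 45.28 = 0.1178 mg/L.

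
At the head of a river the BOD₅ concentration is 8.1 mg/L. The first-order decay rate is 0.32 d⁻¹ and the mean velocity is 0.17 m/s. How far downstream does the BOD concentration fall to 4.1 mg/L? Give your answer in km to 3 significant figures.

From C = C₀·e^(−kt), t = ln(C₀/C)/k = ln(8.1/4.1)/0.32 = 0.6809/0.32 = 2.128 d.
Distance = v·t = 0.17 m/s × 1.838e+05 s = 3.125e+04 m = 31.25 km.

31.3 km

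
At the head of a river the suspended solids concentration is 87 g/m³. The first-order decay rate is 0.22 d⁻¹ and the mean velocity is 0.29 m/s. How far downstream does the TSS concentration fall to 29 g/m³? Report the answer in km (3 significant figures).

From C = C₀·e^(−kt), t = ln(C₀/C)/k = ln(87/29)/0.22 = 1.099/0.22 = 4.994 d.
Distance = v·t = 0.29 m/s × 4.315e+05 s = 1.251e+05 m = 125.1 km.

125 km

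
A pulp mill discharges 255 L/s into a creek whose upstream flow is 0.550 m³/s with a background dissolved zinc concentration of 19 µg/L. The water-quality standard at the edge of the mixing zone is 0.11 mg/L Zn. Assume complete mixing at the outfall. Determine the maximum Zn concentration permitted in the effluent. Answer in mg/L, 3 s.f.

0.306 mg/L

255 L/s = 0.255 m³/s.
19 µg/L = 0.019 mg/L.
Mass balance: 0.11·0.805 = 0.255·Cₑ + 0.55·0.019.
Cₑ = (0.08855 − 0.01045) / 0.255 = 0.3063 mg/L.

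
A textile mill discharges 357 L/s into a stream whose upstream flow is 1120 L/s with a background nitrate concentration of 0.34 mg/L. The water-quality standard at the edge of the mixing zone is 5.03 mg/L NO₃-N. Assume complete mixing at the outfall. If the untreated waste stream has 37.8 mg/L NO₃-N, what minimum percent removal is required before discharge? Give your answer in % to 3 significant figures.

357 L/s = 0.357 m³/s.
1120 L/s = 1.12 m³/s.
Mass balance: 5.03·1.477 = 0.357·Cₑ + 1.12·0.34.
Cₑ = (7.429 − 0.3808) / 0.357 = 19.74 mg/L.
Required removal = 1 − 19.74/37.8 = 47.77 %.

47.8 %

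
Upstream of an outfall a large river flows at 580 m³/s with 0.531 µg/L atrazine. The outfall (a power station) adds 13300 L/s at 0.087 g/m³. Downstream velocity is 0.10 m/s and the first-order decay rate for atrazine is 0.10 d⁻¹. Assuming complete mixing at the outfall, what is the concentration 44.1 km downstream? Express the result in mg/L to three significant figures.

0.00148 mg/L

13300 L/s = 13.3 m³/s.
0.531 µg/L = 0.000531 mg/L.
After complete mixing, C₀ = (13.3·0.087 + 580·0.000531) / 593.3 = 0.002469 mg/L.
Travel time t = 4.41e+04 m / 0.10 m/s = 4.41e+05 s = 5.104 d.
C = 0.002469·exp(−0.10·5.104) = 0.002469·0.6002 = 0.001482 mg/L.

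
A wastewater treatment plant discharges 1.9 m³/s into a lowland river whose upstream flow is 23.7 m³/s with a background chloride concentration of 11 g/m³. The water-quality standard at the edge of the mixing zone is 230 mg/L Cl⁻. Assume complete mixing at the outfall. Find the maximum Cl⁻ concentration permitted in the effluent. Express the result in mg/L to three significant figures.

2960 mg/L

Mass balance: 230·25.6 = 1.9·Cₑ + 23.7·11.
Cₑ = (5888 − 260.7) / 1.9 = 2962 mg/L.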